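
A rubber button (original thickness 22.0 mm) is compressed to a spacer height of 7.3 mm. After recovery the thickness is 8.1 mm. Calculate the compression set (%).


CS = (t0 - recovered) / (t0 - ts) * 100
= (22.0 - 8.1) / (22.0 - 7.3) * 100
= 13.9 / 14.7 * 100
= 94.6%

94.6%


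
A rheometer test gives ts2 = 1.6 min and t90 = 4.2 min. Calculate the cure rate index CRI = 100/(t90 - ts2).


CRI = 100 / (t90 - ts2)
= 100 / (4.2 - 1.6)
= 100 / 2.6
= 38.46 min^-1

38.46 min^-1


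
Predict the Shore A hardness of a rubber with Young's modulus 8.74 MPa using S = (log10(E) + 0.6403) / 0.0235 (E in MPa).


log10(E) = 0.0235*S - 0.6403  =>  S = (log10(E) + 0.6403) / 0.0235
log10(8.74) = 0.941511
S = (0.941511 + 0.6403) / 0.0235 = 1.581811 / 0.0235
S = 67.3

Shore A = 67.3


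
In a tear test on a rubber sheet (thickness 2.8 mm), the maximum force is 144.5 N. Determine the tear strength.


Tear strength = force / thickness
= 144.5 / 2.8
= 51.61 N/mm

51.61 N/mm


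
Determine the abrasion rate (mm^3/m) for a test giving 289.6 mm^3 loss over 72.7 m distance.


Rate = volume_loss / distance
= 289.6 / 72.7
= 3.983 mm^3/m

3.983 mm^3/m


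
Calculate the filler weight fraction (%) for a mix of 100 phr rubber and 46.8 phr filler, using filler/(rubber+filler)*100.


Filler % = filler / (rubber + filler) * 100
= 46.8 / (100 + 46.8) * 100
= 46.8 / 146.8 * 100
= 31.88%

31.88%


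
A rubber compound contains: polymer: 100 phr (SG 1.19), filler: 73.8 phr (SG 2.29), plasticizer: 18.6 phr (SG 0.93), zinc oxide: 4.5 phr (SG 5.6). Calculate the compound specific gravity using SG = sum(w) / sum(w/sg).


Sum of weights = 196.9
Volume contributions:
  polymer: 100/1.19 = 84.0336
  filler: 73.8/2.29 = 32.2271
  plasticizer: 18.6/0.93 = 20.0000
  zinc oxide: 4.5/5.6 = 0.8036
Sum of volumes = 137.0643
SG = 196.9 / 137.0643 = 1.437

SG = 1.437


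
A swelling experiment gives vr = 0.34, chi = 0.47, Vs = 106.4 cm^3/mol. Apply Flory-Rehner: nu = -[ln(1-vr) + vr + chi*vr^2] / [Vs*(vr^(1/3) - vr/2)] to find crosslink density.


ln(1 - vr) = ln(1 - 0.34) = -0.4155
Numerator = -((-0.4155) + 0.34 + 0.47 * 0.34^2) = 0.0212
Denominator = 106.4 * (0.34^(1/3) - 0.34/2) = 56.1742
nu = 0.0212 / 56.1742 = 3.7710e-04 mol/cm^3

3.7710e-04 mol/cm^3


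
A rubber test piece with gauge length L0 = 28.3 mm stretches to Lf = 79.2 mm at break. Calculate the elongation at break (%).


Elongation = (Lf - L0) / L0 * 100
= (79.2 - 28.3) / 28.3 * 100
= 50.9 / 28.3 * 100
= 179.9%

179.9%


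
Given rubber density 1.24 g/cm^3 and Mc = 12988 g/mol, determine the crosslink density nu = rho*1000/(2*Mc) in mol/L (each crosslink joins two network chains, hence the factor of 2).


nu = rho * 1000 / (2 * Mc)
nu = 1.24 * 1000 / (2 * 12988)
nu = 1240.0 / 25976
nu = 0.0477 mol/L

0.0477 mol/L


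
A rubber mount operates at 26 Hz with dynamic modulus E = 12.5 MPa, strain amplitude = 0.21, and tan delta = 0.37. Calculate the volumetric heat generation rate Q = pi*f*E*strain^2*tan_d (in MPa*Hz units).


Q = pi * f * E * strain^2 * tan_d
= pi * 26 * 12.5 * 0.21^2 * 0.37
= pi * 26 * 12.5 * 0.0441 * 0.37
= 16.6599

Q = 16.6599


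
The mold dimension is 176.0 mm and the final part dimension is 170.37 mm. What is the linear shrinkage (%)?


Shrinkage = (mold - part) / mold * 100
= (176.0 - 170.37) / 176.0 * 100
= 5.63 / 176.0 * 100
= 3.2%

3.2%


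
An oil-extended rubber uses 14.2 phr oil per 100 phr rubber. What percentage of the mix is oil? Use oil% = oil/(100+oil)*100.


Oil % = oil / (100 + oil) * 100
= 14.2 / (100 + 14.2) * 100
= 14.2 / 114.2 * 100
= 12.43%

12.43%


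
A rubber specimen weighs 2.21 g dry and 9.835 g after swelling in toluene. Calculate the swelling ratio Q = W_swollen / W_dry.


Q = W_swollen / W_dry
Q = 9.835 / 2.21
Q = 4.45

Q = 4.45


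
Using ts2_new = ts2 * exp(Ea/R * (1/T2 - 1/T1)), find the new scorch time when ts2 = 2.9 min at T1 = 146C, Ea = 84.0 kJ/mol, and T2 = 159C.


Convert temperatures: T1 = 146 + 273.15 = 419.15 K, T2 = 159 + 273.15 = 432.15 K
ts2_new = 2.9 * exp(84000 / 8.314 * (1/432.15 - 1/419.15))
1/T2 - 1/T1 = -7.1769e-05
ts2_new = 1.4 min

1.4 min


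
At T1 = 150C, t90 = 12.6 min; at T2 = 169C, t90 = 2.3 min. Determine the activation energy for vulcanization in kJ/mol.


T1 = 423.15 K, T2 = 442.15 K
1/T1 - 1/T2 = 1.0155e-04
ln(t1/t2) = ln(12.6/2.3) = 1.7008
Ea = 8.314 * 1.7008 / 1.0155e-04 = 139242.0786 J/mol
Ea = 139.24 kJ/mol

139.24 kJ/mol


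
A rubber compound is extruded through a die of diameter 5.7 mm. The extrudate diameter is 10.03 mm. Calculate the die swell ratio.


Die swell ratio = D_extrudate / D_die
= 10.03 / 5.7
= 1.76

Die swell = 1.76


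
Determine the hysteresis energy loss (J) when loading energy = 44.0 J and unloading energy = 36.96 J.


Hysteresis loss = loading - unloading
= 44.0 - 36.96
= 7.04 J

7.04 J


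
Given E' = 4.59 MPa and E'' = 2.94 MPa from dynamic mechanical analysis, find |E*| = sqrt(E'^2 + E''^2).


|E*| = sqrt(E'^2 + E''^2)
= sqrt(4.59^2 + 2.94^2)
= sqrt(21.0681 + 8.6436)
= 5.451 MPa

5.451 MPa


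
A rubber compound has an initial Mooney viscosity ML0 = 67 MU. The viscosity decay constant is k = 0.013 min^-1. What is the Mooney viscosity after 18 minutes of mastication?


ML = ML0 * exp(-k * t)
ML = 67 * exp(-0.013 * 18)
ML = 67 * 0.7914
ML = 53.02 MU

53.02 MU


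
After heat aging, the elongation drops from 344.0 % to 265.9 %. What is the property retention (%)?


Retention = aged / original * 100
= 265.9 / 344.0 * 100
= 77.3%

77.3%


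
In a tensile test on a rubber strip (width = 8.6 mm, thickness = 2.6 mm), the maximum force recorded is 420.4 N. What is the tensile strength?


Area = width * thickness = 8.6 * 2.6 = 22.36 mm^2
TS = force / area = 420.4 / 22.36 = 18.8 MPa

18.8 MPa


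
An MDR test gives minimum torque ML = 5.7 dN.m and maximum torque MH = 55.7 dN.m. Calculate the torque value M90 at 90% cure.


M90 = ML + 0.9 * (MH - ML)
M90 = 5.7 + 0.9 * (55.7 - 5.7)
M90 = 5.7 + 0.9 * 50.0
M90 = 50.7 dN.m

50.7 dN.m


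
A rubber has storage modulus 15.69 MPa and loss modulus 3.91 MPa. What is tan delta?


tan delta = E'' / E'
= 3.91 / 15.69
= 0.2492

tan delta = 0.2492


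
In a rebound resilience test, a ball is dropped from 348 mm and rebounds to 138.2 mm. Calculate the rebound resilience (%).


Resilience = h_rebound / h_drop * 100
= 138.2 / 348 * 100
= 39.7%

39.7%


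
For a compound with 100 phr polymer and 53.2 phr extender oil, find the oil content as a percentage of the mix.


Oil % = oil / (100 + oil) * 100
= 53.2 / (100 + 53.2) * 100
= 53.2 / 153.2 * 100
= 34.73%

34.73%


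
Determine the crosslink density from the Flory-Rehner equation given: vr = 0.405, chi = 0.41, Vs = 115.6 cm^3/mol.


ln(1 - vr) = ln(1 - 0.405) = -0.5192
Numerator = -((-0.5192) + 0.405 + 0.41 * 0.405^2) = 0.0469
Denominator = 115.6 * (0.405^(1/3) - 0.405/2) = 62.1192
nu = 0.0469 / 62.1192 = 7.5570e-04 mol/cm^3

7.5570e-04 mol/cm^3


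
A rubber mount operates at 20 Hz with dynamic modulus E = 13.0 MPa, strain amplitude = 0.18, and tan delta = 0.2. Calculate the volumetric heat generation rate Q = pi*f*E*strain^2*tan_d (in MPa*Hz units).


Q = pi * f * E * strain^2 * tan_d
= pi * 20 * 13.0 * 0.18^2 * 0.2
= pi * 20 * 13.0 * 0.0324 * 0.2
= 5.2930

Q = 5.2930


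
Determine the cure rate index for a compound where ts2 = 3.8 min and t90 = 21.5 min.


CRI = 100 / (t90 - ts2)
= 100 / (21.5 - 3.8)
= 100 / 17.7
= 5.65 min^-1

5.65 min^-1


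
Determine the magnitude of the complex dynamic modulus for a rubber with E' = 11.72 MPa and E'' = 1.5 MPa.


|E*| = sqrt(E'^2 + E''^2)
= sqrt(11.72^2 + 1.5^2)
= sqrt(137.3584 + 2.2500)
= 11.816 MPa

11.816 MPa


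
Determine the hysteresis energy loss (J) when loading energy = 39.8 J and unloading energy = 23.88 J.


Hysteresis loss = loading - unloading
= 39.8 - 23.88
= 15.92 J

15.92 J


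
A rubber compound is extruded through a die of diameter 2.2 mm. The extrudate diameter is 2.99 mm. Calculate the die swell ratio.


Die swell ratio = D_extrudate / D_die
= 2.99 / 2.2
= 1.359

Die swell = 1.359


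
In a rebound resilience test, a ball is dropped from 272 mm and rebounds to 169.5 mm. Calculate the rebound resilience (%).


Resilience = h_rebound / h_drop * 100
= 169.5 / 272 * 100
= 62.3%

62.3%


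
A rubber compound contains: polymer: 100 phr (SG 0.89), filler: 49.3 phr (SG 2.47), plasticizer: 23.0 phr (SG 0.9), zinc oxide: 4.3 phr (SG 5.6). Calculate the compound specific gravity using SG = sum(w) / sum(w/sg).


Sum of weights = 176.6
Volume contributions:
  polymer: 100/0.89 = 112.3596
  filler: 49.3/2.47 = 19.9595
  plasticizer: 23.0/0.9 = 25.5556
  zinc oxide: 4.3/5.6 = 0.7679
Sum of volumes = 158.6425
SG = 176.6 / 158.6425 = 1.113

SG = 1.113


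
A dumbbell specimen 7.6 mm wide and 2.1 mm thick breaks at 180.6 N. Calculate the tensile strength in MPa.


Area = width * thickness = 7.6 * 2.1 = 15.96 mm^2
TS = force / area = 180.6 / 15.96 = 11.32 MPa

11.32 MPa


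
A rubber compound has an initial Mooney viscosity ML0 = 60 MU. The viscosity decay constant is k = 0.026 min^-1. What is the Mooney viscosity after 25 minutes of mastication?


ML = ML0 * exp(-k * t)
ML = 60 * exp(-0.026 * 25)
ML = 60 * 0.5220
ML = 31.32 MU

31.32 MU


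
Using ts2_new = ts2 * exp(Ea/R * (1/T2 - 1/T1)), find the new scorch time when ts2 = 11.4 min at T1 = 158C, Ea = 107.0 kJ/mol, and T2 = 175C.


Convert temperatures: T1 = 158 + 273.15 = 431.15 K, T2 = 175 + 273.15 = 448.15 K
ts2_new = 11.4 * exp(107000 / 8.314 * (1/448.15 - 1/431.15))
1/T2 - 1/T1 = -8.7983e-05
ts2_new = 3.67 min

3.67 min


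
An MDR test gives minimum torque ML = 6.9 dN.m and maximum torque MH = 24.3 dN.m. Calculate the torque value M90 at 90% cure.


M90 = ML + 0.9 * (MH - ML)
M90 = 6.9 + 0.9 * (24.3 - 6.9)
M90 = 6.9 + 0.9 * 17.4
M90 = 22.56 dN.m

22.56 dN.m


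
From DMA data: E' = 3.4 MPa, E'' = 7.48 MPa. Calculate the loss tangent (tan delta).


tan delta = E'' / E'
= 7.48 / 3.4
= 2.2

tan delta = 2.2


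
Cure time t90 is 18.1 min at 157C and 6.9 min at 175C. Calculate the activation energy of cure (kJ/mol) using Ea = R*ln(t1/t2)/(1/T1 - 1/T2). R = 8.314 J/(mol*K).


T1 = 430.15 K, T2 = 448.15 K
1/T1 - 1/T2 = 9.3375e-05
ln(t1/t2) = ln(18.1/6.9) = 0.9644
Ea = 8.314 * 0.9644 / 9.3375e-05 = 85868.4807 J/mol
Ea = 85.87 kJ/mol

85.87 kJ/mol


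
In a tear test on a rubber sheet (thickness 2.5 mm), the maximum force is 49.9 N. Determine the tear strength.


Tear strength = force / thickness
= 49.9 / 2.5
= 19.96 N/mm

19.96 N/mm


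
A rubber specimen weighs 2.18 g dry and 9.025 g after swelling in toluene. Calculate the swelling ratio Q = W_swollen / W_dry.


Q = W_swollen / W_dry
Q = 9.025 / 2.18
Q = 4.14

Q = 4.14


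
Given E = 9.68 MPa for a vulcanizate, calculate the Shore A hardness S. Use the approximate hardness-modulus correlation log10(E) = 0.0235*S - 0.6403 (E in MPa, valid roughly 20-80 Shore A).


log10(E) = 0.0235*S - 0.6403  =>  S = (log10(E) + 0.6403) / 0.0235
log10(9.68) = 0.985875
S = (0.985875 + 0.6403) / 0.0235 = 1.626175 / 0.0235
S = 69.2

Shore A = 69.2


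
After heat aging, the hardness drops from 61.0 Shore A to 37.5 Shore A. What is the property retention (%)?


Retention = aged / original * 100
= 37.5 / 61.0 * 100
= 61.5%

61.5%


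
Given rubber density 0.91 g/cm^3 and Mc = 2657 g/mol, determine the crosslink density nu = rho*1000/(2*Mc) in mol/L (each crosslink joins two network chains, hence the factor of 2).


nu = rho * 1000 / (2 * Mc)
nu = 0.91 * 1000 / (2 * 2657)
nu = 910.0 / 5314
nu = 0.1712 mol/L

0.1712 mol/L


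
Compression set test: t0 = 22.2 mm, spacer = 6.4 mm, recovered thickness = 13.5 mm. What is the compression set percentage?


CS = (t0 - recovered) / (t0 - ts) * 100
= (22.2 - 13.5) / (22.2 - 6.4) * 100
= 8.7 / 15.8 * 100
= 55.1%

55.1%


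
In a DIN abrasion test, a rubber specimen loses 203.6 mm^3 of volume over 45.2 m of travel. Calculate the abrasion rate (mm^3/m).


Rate = volume_loss / distance
= 203.6 / 45.2
= 4.504 mm^3/m

4.504 mm^3/m


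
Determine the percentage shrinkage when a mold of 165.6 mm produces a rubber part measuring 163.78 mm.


Shrinkage = (mold - part) / mold * 100
= (165.6 - 163.78) / 165.6 * 100
= 1.82 / 165.6 * 100
= 1.1%

1.1%


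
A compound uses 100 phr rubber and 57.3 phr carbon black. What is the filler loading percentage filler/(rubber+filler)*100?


Filler % = filler / (rubber + filler) * 100
= 57.3 / (100 + 57.3) * 100
= 57.3 / 157.3 * 100
= 36.43%

36.43%


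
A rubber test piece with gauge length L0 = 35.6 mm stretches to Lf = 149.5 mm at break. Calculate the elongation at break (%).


Elongation = (Lf - L0) / L0 * 100
= (149.5 - 35.6) / 35.6 * 100
= 113.9 / 35.6 * 100
= 319.9%

319.9%


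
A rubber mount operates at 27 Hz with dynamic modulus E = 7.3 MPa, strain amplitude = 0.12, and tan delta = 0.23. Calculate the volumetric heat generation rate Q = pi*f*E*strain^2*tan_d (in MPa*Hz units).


Q = pi * f * E * strain^2 * tan_d
= pi * 27 * 7.3 * 0.12^2 * 0.23
= pi * 27 * 7.3 * 0.0144 * 0.23
= 2.0508

Q = 2.0508


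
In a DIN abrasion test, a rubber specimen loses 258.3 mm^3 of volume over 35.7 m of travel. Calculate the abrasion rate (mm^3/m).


Rate = volume_loss / distance
= 258.3 / 35.7
= 7.235 mm^3/m

7.235 mm^3/m


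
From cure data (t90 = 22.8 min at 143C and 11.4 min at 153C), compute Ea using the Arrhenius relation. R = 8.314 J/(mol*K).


T1 = 416.15 K, T2 = 426.15 K
1/T1 - 1/T2 = 5.6388e-05
ln(t1/t2) = ln(22.8/11.4) = 0.6931
Ea = 8.314 * 0.6931 / 5.6388e-05 = 102199.2887 J/mol
Ea = 102.2 kJ/mol

102.2 kJ/mol


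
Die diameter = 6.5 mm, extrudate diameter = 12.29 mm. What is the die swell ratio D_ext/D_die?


Die swell ratio = D_extrudate / D_die
= 12.29 / 6.5
= 1.891

Die swell = 1.891


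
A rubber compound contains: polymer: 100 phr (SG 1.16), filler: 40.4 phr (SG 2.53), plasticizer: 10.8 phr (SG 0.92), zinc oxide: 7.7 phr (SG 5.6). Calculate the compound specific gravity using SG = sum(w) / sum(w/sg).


Sum of weights = 158.9
Volume contributions:
  polymer: 100/1.16 = 86.2069
  filler: 40.4/2.53 = 15.9684
  plasticizer: 10.8/0.92 = 11.7391
  zinc oxide: 7.7/5.6 = 1.3750
Sum of volumes = 115.2894
SG = 158.9 / 115.2894 = 1.378

SG = 1.378


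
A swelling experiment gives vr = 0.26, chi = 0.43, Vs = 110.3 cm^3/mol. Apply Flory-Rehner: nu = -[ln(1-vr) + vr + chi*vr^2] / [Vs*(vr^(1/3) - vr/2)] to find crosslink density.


ln(1 - vr) = ln(1 - 0.26) = -0.3011
Numerator = -((-0.3011) + 0.26 + 0.43 * 0.26^2) = 0.0120
Denominator = 110.3 * (0.26^(1/3) - 0.26/2) = 56.0600
nu = 0.0120 / 56.0600 = 2.1472e-04 mol/cm^3

2.1472e-04 mol/cm^3


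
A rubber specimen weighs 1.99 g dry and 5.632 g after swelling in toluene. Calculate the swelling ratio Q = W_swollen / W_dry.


Q = W_swollen / W_dry
Q = 5.632 / 1.99
Q = 2.83

Q = 2.83


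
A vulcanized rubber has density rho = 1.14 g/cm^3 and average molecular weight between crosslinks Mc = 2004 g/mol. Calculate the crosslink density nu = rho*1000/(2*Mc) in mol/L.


nu = rho * 1000 / (2 * Mc)
nu = 1.14 * 1000 / (2 * 2004)
nu = 1140.0 / 4008
nu = 0.2844 mol/L

0.2844 mol/L


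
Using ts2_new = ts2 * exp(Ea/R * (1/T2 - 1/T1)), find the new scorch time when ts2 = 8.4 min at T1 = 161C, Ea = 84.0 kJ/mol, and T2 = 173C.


Convert temperatures: T1 = 161 + 273.15 = 434.15 K, T2 = 173 + 273.15 = 446.15 K
ts2_new = 8.4 * exp(84000 / 8.314 * (1/446.15 - 1/434.15))
1/T2 - 1/T1 = -6.1953e-05
ts2_new = 4.49 min

4.49 min


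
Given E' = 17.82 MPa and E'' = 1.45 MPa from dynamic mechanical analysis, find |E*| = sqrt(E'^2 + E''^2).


|E*| = sqrt(E'^2 + E''^2)
= sqrt(17.82^2 + 1.45^2)
= sqrt(317.5524 + 2.1025)
= 17.879 MPa

17.879 MPa


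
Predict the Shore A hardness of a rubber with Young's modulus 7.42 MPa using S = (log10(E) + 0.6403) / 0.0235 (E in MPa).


log10(E) = 0.0235*S - 0.6403  =>  S = (log10(E) + 0.6403) / 0.0235
log10(7.42) = 0.870404
S = (0.870404 + 0.6403) / 0.0235 = 1.510704 / 0.0235
S = 64.3

Shore A = 64.3


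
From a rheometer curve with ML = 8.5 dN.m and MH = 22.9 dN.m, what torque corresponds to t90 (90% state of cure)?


M90 = ML + 0.9 * (MH - ML)
M90 = 8.5 + 0.9 * (22.9 - 8.5)
M90 = 8.5 + 0.9 * 14.4
M90 = 21.46 dN.m

21.46 dN.m


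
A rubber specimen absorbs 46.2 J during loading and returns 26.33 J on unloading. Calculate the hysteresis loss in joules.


Hysteresis loss = loading - unloading
= 46.2 - 26.33
= 19.87 J

19.87 J


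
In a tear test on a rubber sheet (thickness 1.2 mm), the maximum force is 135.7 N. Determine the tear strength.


Tear strength = force / thickness
= 135.7 / 1.2
= 113.08 N/mm

113.08 N/mm


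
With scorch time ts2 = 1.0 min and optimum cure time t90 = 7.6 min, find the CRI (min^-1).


CRI = 100 / (t90 - ts2)
= 100 / (7.6 - 1.0)
= 100 / 6.6
= 15.15 min^-1

15.15 min^-1


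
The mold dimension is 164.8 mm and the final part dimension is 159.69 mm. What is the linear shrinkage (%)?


Shrinkage = (mold - part) / mold * 100
= (164.8 - 159.69) / 164.8 * 100
= 5.11 / 164.8 * 100
= 3.1%

3.1%


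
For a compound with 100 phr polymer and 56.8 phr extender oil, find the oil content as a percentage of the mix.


Oil % = oil / (100 + oil) * 100
= 56.8 / (100 + 56.8) * 100
= 56.8 / 156.8 * 100
= 36.22%

36.22%


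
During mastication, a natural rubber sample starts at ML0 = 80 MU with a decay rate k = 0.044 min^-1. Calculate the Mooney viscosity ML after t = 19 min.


ML = ML0 * exp(-k * t)
ML = 80 * exp(-0.044 * 19)
ML = 80 * 0.4334
ML = 34.68 MU

34.68 MU


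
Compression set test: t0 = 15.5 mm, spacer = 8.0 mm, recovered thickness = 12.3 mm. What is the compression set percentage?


CS = (t0 - recovered) / (t0 - ts) * 100
= (15.5 - 12.3) / (15.5 - 8.0) * 100
= 3.2 / 7.5 * 100
= 42.7%

42.7%


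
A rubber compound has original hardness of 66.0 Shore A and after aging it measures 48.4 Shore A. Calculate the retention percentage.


Retention = aged / original * 100
= 48.4 / 66.0 * 100
= 73.3%

73.3%


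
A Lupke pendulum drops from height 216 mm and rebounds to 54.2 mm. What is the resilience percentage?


Resilience = h_rebound / h_drop * 100
= 54.2 / 216 * 100
= 25.1%

25.1%


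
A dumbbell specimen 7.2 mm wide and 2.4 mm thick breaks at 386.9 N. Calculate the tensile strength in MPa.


Area = width * thickness = 7.2 * 2.4 = 17.28 mm^2
TS = force / area = 386.9 / 17.28 = 22.39 MPa

22.39 MPa


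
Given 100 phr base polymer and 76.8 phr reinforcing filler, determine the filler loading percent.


Filler % = filler / (rubber + filler) * 100
= 76.8 / (100 + 76.8) * 100
= 76.8 / 176.8 * 100
= 43.44%

43.44%


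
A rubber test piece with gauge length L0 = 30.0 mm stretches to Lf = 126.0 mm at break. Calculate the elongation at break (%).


Elongation = (Lf - L0) / L0 * 100
= (126.0 - 30.0) / 30.0 * 100
= 96.0 / 30.0 * 100
= 320.0%

320.0%


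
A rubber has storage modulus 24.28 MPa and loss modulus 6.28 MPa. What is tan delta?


tan delta = E'' / E'
= 6.28 / 24.28
= 0.2586

tan delta = 0.2586


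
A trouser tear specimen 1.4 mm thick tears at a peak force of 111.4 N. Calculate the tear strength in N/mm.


Tear strength = force / thickness
= 111.4 / 1.4
= 79.57 N/mm

79.57 N/mm


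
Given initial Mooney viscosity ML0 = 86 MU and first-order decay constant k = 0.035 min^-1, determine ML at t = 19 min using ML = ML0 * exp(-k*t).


ML = ML0 * exp(-k * t)
ML = 86 * exp(-0.035 * 19)
ML = 86 * 0.5143
ML = 44.23 MU

44.23 MU


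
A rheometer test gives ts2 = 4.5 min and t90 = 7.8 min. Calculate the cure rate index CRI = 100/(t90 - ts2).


CRI = 100 / (t90 - ts2)
= 100 / (7.8 - 4.5)
= 100 / 3.3
= 30.3 min^-1

30.3 min^-1


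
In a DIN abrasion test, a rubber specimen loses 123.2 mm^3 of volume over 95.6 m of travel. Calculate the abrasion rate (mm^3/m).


Rate = volume_loss / distance
= 123.2 / 95.6
= 1.289 mm^3/m

1.289 mm^3/m


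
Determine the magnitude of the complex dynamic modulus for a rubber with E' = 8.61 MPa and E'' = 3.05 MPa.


|E*| = sqrt(E'^2 + E''^2)
= sqrt(8.61^2 + 3.05^2)
= sqrt(74.1321 + 9.3025)
= 9.134 MPa

9.134 MPa


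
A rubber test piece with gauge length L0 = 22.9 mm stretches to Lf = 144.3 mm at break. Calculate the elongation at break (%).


Elongation = (Lf - L0) / L0 * 100
= (144.3 - 22.9) / 22.9 * 100
= 121.4 / 22.9 * 100
= 530.1%

530.1%


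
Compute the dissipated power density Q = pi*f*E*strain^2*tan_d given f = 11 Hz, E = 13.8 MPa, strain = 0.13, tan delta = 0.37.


Q = pi * f * E * strain^2 * tan_d
= pi * 11 * 13.8 * 0.13^2 * 0.37
= pi * 11 * 13.8 * 0.0169 * 0.37
= 2.9820

Q = 2.9820


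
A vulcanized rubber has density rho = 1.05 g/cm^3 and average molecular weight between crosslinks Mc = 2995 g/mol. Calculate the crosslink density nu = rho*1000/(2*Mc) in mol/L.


nu = rho * 1000 / (2 * Mc)
nu = 1.05 * 1000 / (2 * 2995)
nu = 1050.0 / 5990
nu = 0.1753 mol/L

0.1753 mol/L


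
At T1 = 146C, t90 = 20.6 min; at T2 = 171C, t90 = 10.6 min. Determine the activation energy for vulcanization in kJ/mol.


T1 = 419.15 K, T2 = 444.15 K
1/T1 - 1/T2 = 1.3429e-04
ln(t1/t2) = ln(20.6/10.6) = 0.6644
Ea = 8.314 * 0.6644 / 1.3429e-04 = 41136.0897 J/mol
Ea = 41.14 kJ/mol

41.14 kJ/mol


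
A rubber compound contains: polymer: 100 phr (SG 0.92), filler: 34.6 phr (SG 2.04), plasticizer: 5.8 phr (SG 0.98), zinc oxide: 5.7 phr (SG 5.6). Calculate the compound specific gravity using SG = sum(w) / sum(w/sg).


Sum of weights = 146.1
Volume contributions:
  polymer: 100/0.92 = 108.6957
  filler: 34.6/2.04 = 16.9608
  plasticizer: 5.8/0.98 = 5.9184
  zinc oxide: 5.7/5.6 = 1.0179
Sum of volumes = 132.5927
SG = 146.1 / 132.5927 = 1.102

SG = 1.102


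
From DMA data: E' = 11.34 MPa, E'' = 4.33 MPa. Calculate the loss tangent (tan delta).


tan delta = E'' / E'
= 4.33 / 11.34
= 0.3818

tan delta = 0.3818


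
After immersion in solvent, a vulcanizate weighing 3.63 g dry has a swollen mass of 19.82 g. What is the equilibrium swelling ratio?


Q = W_swollen / W_dry
Q = 19.82 / 3.63
Q = 5.46

Q = 5.46


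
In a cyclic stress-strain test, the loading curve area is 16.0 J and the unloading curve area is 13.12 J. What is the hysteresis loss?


Hysteresis loss = loading - unloading
= 16.0 - 13.12
= 2.88 J

2.88 J


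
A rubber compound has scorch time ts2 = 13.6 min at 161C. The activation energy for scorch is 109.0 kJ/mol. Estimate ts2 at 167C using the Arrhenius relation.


Convert temperatures: T1 = 161 + 273.15 = 434.15 K, T2 = 167 + 273.15 = 440.15 K
ts2_new = 13.6 * exp(109000 / 8.314 * (1/440.15 - 1/434.15))
1/T2 - 1/T1 = -3.1399e-05
ts2_new = 9.01 min

9.01 min


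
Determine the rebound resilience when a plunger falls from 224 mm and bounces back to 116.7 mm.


Resilience = h_rebound / h_drop * 100
= 116.7 / 224 * 100
= 52.1%

52.1%


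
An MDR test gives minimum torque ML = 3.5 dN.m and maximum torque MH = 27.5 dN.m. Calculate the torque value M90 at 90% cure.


M90 = ML + 0.9 * (MH - ML)
M90 = 3.5 + 0.9 * (27.5 - 3.5)
M90 = 3.5 + 0.9 * 24.0
M90 = 25.1 dN.m

25.1 dN.m


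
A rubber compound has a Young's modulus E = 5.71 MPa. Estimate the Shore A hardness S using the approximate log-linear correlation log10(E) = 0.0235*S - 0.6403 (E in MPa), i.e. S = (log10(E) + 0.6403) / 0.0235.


log10(E) = 0.0235*S - 0.6403  =>  S = (log10(E) + 0.6403) / 0.0235
log10(5.71) = 0.756636
S = (0.756636 + 0.6403) / 0.0235 = 1.396936 / 0.0235
S = 59.4

Shore A = 59.4


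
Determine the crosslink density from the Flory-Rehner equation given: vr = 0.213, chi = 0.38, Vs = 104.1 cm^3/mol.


ln(1 - vr) = ln(1 - 0.213) = -0.2395
Numerator = -((-0.2395) + 0.213 + 0.38 * 0.213^2) = 0.0093
Denominator = 104.1 * (0.213^(1/3) - 0.213/2) = 51.0828
nu = 0.0093 / 51.0828 = 1.8180e-04 mol/cm^3

1.8180e-04 mol/cm^3


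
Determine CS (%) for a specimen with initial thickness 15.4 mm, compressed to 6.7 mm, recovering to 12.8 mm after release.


CS = (t0 - recovered) / (t0 - ts) * 100
= (15.4 - 12.8) / (15.4 - 6.7) * 100
= 2.6 / 8.7 * 100
= 29.9%

29.9%


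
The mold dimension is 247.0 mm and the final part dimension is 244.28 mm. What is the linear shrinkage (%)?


Shrinkage = (mold - part) / mold * 100
= (247.0 - 244.28) / 247.0 * 100
= 2.72 / 247.0 * 100
= 1.1%

1.1%


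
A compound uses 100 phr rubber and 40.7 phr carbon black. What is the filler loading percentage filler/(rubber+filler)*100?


Filler % = filler / (rubber + filler) * 100
= 40.7 / (100 + 40.7) * 100
= 40.7 / 140.7 * 100
= 28.93%

28.93%


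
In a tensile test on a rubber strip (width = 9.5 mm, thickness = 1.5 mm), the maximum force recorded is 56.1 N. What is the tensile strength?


Area = width * thickness = 9.5 * 1.5 = 14.25 mm^2
TS = force / area = 56.1 / 14.25 = 3.94 MPa

3.94 MPa


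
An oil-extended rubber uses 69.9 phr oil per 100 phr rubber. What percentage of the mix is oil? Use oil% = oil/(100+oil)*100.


Oil % = oil / (100 + oil) * 100
= 69.9 / (100 + 69.9) * 100
= 69.9 / 169.9 * 100
= 41.14%

41.14%


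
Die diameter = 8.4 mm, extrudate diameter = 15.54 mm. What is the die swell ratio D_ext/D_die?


Die swell ratio = D_extrudate / D_die
= 15.54 / 8.4
= 1.85

Die swell = 1.85


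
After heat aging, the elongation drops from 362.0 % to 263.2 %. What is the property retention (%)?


Retention = aged / original * 100
= 263.2 / 362.0 * 100
= 72.7%

72.7%


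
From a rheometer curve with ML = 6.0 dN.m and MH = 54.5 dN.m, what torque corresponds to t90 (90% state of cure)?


M90 = ML + 0.9 * (MH - ML)
M90 = 6.0 + 0.9 * (54.5 - 6.0)
M90 = 6.0 + 0.9 * 48.5
M90 = 49.65 dN.m

49.65 dN.m


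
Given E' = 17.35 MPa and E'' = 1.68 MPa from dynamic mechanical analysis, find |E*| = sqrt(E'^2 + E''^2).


|E*| = sqrt(E'^2 + E''^2)
= sqrt(17.35^2 + 1.68^2)
= sqrt(301.0225 + 2.8224)
= 17.431 MPa

17.431 MPa


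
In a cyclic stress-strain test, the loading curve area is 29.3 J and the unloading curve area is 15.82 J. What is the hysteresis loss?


Hysteresis loss = loading - unloading
= 29.3 - 15.82
= 13.48 J

13.48 J


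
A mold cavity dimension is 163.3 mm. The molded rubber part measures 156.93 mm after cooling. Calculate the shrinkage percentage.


Shrinkage = (mold - part) / mold * 100
= (163.3 - 156.93) / 163.3 * 100
= 6.37 / 163.3 * 100
= 3.9%

3.9%


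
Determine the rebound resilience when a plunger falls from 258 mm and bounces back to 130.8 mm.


Resilience = h_rebound / h_drop * 100
= 130.8 / 258 * 100
= 50.7%

50.7%


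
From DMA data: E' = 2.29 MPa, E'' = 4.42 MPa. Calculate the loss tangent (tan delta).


tan delta = E'' / E'
= 4.42 / 2.29
= 1.9301

tan delta = 1.9301


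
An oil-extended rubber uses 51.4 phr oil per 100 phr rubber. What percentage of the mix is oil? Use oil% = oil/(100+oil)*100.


Oil % = oil / (100 + oil) * 100
= 51.4 / (100 + 51.4) * 100
= 51.4 / 151.4 * 100
= 33.95%

33.95%


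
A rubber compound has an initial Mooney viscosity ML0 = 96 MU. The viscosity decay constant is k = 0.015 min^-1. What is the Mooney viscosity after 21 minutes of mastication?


ML = ML0 * exp(-k * t)
ML = 96 * exp(-0.015 * 21)
ML = 96 * 0.7298
ML = 70.06 MU

70.06 MU


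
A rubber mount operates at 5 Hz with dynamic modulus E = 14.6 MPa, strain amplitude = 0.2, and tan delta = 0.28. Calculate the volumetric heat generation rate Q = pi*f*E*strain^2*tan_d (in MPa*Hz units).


Q = pi * f * E * strain^2 * tan_d
= pi * 5 * 14.6 * 0.2^2 * 0.28
= pi * 5 * 14.6 * 0.0400 * 0.28
= 2.5686

Q = 2.5686


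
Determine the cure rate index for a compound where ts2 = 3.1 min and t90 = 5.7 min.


CRI = 100 / (t90 - ts2)
= 100 / (5.7 - 3.1)
= 100 / 2.6
= 38.46 min^-1

38.46 min^-1


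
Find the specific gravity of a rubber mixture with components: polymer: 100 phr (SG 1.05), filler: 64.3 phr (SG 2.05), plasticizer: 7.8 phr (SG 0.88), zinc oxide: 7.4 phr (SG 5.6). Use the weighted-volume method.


Sum of weights = 179.5
Volume contributions:
  polymer: 100/1.05 = 95.2381
  filler: 64.3/2.05 = 31.3659
  plasticizer: 7.8/0.88 = 8.8636
  zinc oxide: 7.4/5.6 = 1.3214
Sum of volumes = 136.7890
SG = 179.5 / 136.7890 = 1.312

SG = 1.312


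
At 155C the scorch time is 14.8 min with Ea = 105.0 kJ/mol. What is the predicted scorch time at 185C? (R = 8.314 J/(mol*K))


Convert temperatures: T1 = 155 + 273.15 = 428.15 K, T2 = 185 + 273.15 = 458.15 K
ts2_new = 14.8 * exp(105000 / 8.314 * (1/458.15 - 1/428.15))
1/T2 - 1/T1 = -1.5294e-04
ts2_new = 2.14 min

2.14 min


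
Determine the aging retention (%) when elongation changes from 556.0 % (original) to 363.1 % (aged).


Retention = aged / original * 100
= 363.1 / 556.0 * 100
= 65.3%

65.3%


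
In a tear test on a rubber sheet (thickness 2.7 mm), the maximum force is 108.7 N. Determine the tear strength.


Tear strength = force / thickness
= 108.7 / 2.7
= 40.26 N/mm

40.26 N/mm


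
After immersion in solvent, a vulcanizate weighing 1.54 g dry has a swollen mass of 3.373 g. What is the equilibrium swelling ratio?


Q = W_swollen / W_dry
Q = 3.373 / 1.54
Q = 2.19

Q = 2.19


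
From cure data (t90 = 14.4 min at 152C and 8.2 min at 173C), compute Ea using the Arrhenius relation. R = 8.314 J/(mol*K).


T1 = 425.15 K, T2 = 446.15 K
1/T1 - 1/T2 = 1.1071e-04
ln(t1/t2) = ln(14.4/8.2) = 0.5631
Ea = 8.314 * 0.5631 / 1.1071e-04 = 42285.8190 J/mol
Ea = 42.29 kJ/mol

42.29 kJ/mol


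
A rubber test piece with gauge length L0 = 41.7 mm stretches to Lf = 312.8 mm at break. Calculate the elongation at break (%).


Elongation = (Lf - L0) / L0 * 100
= (312.8 - 41.7) / 41.7 * 100
= 271.1 / 41.7 * 100
= 650.1%

650.1%


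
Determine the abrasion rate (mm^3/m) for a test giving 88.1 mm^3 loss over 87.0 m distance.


Rate = volume_loss / distance
= 88.1 / 87.0
= 1.013 mm^3/m

1.013 mm^3/m


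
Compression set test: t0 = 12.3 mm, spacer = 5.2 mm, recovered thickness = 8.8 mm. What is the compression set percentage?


CS = (t0 - recovered) / (t0 - ts) * 100
= (12.3 - 8.8) / (12.3 - 5.2) * 100
= 3.5 / 7.1 * 100
= 49.3%

49.3%


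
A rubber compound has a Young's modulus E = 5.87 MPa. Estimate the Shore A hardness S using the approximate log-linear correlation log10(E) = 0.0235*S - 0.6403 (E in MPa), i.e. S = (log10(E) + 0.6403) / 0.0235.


log10(E) = 0.0235*S - 0.6403  =>  S = (log10(E) + 0.6403) / 0.0235
log10(5.87) = 0.768638
S = (0.768638 + 0.6403) / 0.0235 = 1.408938 / 0.0235
S = 60.0

Shore A = 60.0


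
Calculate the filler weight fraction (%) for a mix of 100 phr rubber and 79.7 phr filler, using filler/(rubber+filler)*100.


Filler % = filler / (rubber + filler) * 100
= 79.7 / (100 + 79.7) * 100
= 79.7 / 179.7 * 100
= 44.35%

44.35%


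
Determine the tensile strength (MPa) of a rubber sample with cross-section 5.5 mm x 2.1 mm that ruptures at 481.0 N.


Area = width * thickness = 5.5 * 2.1 = 11.55 mm^2
TS = force / area = 481.0 / 11.55 = 41.65 MPa

41.65 MPa


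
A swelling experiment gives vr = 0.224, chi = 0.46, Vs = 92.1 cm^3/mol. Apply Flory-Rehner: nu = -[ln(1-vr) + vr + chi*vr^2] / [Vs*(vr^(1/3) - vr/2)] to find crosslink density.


ln(1 - vr) = ln(1 - 0.224) = -0.2536
Numerator = -((-0.2536) + 0.224 + 0.46 * 0.224^2) = 0.0065
Denominator = 92.1 * (0.224^(1/3) - 0.224/2) = 45.6188
nu = 0.0065 / 45.6188 = 1.4296e-04 mol/cm^3

1.4296e-04 mol/cm^3


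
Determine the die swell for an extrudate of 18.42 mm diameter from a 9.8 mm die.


Die swell ratio = D_extrudate / D_die
= 18.42 / 9.8
= 1.88

Die swell = 1.88


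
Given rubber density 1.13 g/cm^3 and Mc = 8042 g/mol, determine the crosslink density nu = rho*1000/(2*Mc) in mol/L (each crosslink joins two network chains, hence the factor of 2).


nu = rho * 1000 / (2 * Mc)
nu = 1.13 * 1000 / (2 * 8042)
nu = 1130.0 / 16084
nu = 0.0703 mol/L

0.0703 mol/L


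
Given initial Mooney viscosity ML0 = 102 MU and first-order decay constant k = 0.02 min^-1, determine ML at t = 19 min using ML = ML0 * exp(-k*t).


ML = ML0 * exp(-k * t)
ML = 102 * exp(-0.02 * 19)
ML = 102 * 0.6839
ML = 69.75 MU

69.75 MU


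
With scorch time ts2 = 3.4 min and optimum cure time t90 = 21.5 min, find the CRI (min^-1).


CRI = 100 / (t90 - ts2)
= 100 / (21.5 - 3.4)
= 100 / 18.1
= 5.52 min^-1

5.52 min^-1


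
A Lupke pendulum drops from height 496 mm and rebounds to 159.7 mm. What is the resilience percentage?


Resilience = h_rebound / h_drop * 100
= 159.7 / 496 * 100
= 32.2%

32.2%


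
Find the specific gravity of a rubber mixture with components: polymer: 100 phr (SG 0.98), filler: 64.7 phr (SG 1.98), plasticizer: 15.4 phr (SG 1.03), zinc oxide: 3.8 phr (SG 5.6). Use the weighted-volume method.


Sum of weights = 183.9
Volume contributions:
  polymer: 100/0.98 = 102.0408
  filler: 64.7/1.98 = 32.6768
  plasticizer: 15.4/1.03 = 14.9515
  zinc oxide: 3.8/5.6 = 0.6786
Sum of volumes = 150.3476
SG = 183.9 / 150.3476 = 1.223

SG = 1.223


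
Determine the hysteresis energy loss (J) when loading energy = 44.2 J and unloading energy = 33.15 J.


Hysteresis loss = loading - unloading
= 44.2 - 33.15
= 11.05 J

11.05 J


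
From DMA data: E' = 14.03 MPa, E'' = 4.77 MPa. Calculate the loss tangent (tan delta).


tan delta = E'' / E'
= 4.77 / 14.03
= 0.34

tan delta = 0.34


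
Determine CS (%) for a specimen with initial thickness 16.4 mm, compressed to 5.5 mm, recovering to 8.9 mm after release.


CS = (t0 - recovered) / (t0 - ts) * 100
= (16.4 - 8.9) / (16.4 - 5.5) * 100
= 7.5 / 10.9 * 100
= 68.8%

68.8%


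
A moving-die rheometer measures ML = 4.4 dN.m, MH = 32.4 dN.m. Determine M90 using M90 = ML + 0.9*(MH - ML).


M90 = ML + 0.9 * (MH - ML)
M90 = 4.4 + 0.9 * (32.4 - 4.4)
M90 = 4.4 + 0.9 * 28.0
M90 = 29.6 dN.m

29.6 dN.m


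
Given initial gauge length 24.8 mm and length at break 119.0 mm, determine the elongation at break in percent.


Elongation = (Lf - L0) / L0 * 100
= (119.0 - 24.8) / 24.8 * 100
= 94.2 / 24.8 * 100
= 379.8%

379.8%


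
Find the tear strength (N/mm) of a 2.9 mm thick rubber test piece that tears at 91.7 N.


Tear strength = force / thickness
= 91.7 / 2.9
= 31.62 N/mm

31.62 N/mm


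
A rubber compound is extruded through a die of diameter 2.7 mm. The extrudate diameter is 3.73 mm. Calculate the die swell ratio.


Die swell ratio = D_extrudate / D_die
= 3.73 / 2.7
= 1.381

Die swell = 1.381


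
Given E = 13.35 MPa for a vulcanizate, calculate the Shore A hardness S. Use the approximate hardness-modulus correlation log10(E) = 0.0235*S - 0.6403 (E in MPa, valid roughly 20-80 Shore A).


log10(E) = 0.0235*S - 0.6403  =>  S = (log10(E) + 0.6403) / 0.0235
log10(13.35) = 1.125481
S = (1.125481 + 0.6403) / 0.0235 = 1.765781 / 0.0235
S = 75.1

Shore A = 75.1


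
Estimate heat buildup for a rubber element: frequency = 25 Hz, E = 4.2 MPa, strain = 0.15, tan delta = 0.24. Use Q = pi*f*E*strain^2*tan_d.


Q = pi * f * E * strain^2 * tan_d
= pi * 25 * 4.2 * 0.15^2 * 0.24
= pi * 25 * 4.2 * 0.0225 * 0.24
= 1.7813

Q = 1.7813


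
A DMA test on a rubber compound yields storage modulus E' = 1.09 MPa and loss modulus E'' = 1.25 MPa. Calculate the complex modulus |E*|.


|E*| = sqrt(E'^2 + E''^2)
= sqrt(1.09^2 + 1.25^2)
= sqrt(1.1881 + 1.5625)
= 1.658 MPa

1.658 MPa


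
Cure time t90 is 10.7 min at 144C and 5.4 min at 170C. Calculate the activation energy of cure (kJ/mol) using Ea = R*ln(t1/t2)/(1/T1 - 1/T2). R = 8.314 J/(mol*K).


T1 = 417.15 K, T2 = 443.15 K
1/T1 - 1/T2 = 1.4065e-04
ln(t1/t2) = ln(10.7/5.4) = 0.6838
Ea = 8.314 * 0.6838 / 1.4065e-04 = 40423.8073 J/mol
Ea = 40.42 kJ/mol

40.42 kJ/mol


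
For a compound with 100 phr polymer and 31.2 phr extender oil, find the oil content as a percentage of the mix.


Oil % = oil / (100 + oil) * 100
= 31.2 / (100 + 31.2) * 100
= 31.2 / 131.2 * 100
= 23.78%

23.78%


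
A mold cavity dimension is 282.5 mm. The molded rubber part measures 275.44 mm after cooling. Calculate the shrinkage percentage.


Shrinkage = (mold - part) / mold * 100
= (282.5 - 275.44) / 282.5 * 100
= 7.06 / 282.5 * 100
= 2.5%

2.5%


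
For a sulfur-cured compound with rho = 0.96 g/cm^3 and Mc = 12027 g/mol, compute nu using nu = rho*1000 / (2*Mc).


nu = rho * 1000 / (2 * Mc)
nu = 0.96 * 1000 / (2 * 12027)
nu = 960.0 / 24054
nu = 0.0399 mol/L

0.0399 mol/L


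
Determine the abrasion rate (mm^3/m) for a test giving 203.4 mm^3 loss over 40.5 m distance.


Rate = volume_loss / distance
= 203.4 / 40.5
= 5.022 mm^3/m

5.022 mm^3/m


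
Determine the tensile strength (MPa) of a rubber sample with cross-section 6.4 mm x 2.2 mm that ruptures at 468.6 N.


Area = width * thickness = 6.4 * 2.2 = 14.08 mm^2
TS = force / area = 468.6 / 14.08 = 33.28 MPa

33.28 MPa


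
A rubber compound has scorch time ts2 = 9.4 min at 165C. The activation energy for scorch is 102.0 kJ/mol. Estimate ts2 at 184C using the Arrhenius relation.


Convert temperatures: T1 = 165 + 273.15 = 438.15 K, T2 = 184 + 273.15 = 457.15 K
ts2_new = 9.4 * exp(102000 / 8.314 * (1/457.15 - 1/438.15))
1/T2 - 1/T1 = -9.4858e-05
ts2_new = 2.94 min

2.94 min


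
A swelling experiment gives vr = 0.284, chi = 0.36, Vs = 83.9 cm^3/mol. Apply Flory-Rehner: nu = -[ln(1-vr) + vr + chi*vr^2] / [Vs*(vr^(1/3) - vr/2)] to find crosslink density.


ln(1 - vr) = ln(1 - 0.284) = -0.3341
Numerator = -((-0.3341) + 0.284 + 0.36 * 0.284^2) = 0.0210
Denominator = 83.9 * (0.284^(1/3) - 0.284/2) = 43.2348
nu = 0.0210 / 43.2348 = 4.8662e-04 mol/cm^3

4.8662e-04 mol/cm^3


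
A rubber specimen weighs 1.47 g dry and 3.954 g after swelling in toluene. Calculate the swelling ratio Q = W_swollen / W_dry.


Q = W_swollen / W_dry
Q = 3.954 / 1.47
Q = 2.69

Q = 2.69


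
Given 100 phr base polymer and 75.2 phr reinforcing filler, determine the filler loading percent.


Filler % = filler / (rubber + filler) * 100
= 75.2 / (100 + 75.2) * 100
= 75.2 / 175.2 * 100
= 42.92%

42.92%


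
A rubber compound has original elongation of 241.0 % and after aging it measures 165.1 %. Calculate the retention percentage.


Retention = aged / original * 100
= 165.1 / 241.0 * 100
= 68.5%

68.5%


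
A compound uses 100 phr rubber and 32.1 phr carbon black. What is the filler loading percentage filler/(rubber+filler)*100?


Filler % = filler / (rubber + filler) * 100
= 32.1 / (100 + 32.1) * 100
= 32.1 / 132.1 * 100
= 24.3%

24.3%


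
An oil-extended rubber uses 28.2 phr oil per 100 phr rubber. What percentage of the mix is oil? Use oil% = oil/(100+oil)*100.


Oil % = oil / (100 + oil) * 100
= 28.2 / (100 + 28.2) * 100
= 28.2 / 128.2 * 100
= 22.0%

22.0%


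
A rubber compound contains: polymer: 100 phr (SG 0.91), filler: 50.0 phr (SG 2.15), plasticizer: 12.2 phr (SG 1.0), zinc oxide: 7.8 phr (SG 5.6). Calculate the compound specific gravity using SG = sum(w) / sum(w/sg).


Sum of weights = 170.0
Volume contributions:
  polymer: 100/0.91 = 109.8901
  filler: 50.0/2.15 = 23.2558
  plasticizer: 12.2/1.0 = 12.2000
  zinc oxide: 7.8/5.6 = 1.3929
Sum of volumes = 146.7388
SG = 170.0 / 146.7388 = 1.159

SG = 1.159


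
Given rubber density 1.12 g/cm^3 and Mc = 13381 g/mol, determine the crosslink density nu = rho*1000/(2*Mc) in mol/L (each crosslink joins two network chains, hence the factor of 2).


nu = rho * 1000 / (2 * Mc)
nu = 1.12 * 1000 / (2 * 13381)
nu = 1120.0 / 26762
nu = 0.0419 mol/L

0.0419 mol/L


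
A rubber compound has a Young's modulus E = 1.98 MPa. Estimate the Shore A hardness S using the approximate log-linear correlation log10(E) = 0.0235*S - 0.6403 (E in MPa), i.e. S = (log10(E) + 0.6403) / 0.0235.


log10(E) = 0.0235*S - 0.6403  =>  S = (log10(E) + 0.6403) / 0.0235
log10(1.98) = 0.296665
S = (0.296665 + 0.6403) / 0.0235 = 0.936965 / 0.0235
S = 39.9

Shore A = 39.9
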